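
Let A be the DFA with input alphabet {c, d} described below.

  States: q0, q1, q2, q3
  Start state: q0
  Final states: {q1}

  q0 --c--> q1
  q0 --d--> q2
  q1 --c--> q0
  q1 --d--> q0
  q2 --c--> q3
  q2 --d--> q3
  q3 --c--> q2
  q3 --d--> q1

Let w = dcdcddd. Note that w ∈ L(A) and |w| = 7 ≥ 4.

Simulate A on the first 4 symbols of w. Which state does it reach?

State sequence: q0 -d-> q2 -c-> q3 -d-> q1 -c-> q0

After reading 4 characters, A is in state q0.
(This kind of state-tracing is the core of the pumping-lemma construction: with 4 states, pigeonhole forces a repeat within the first 4 steps.)

q0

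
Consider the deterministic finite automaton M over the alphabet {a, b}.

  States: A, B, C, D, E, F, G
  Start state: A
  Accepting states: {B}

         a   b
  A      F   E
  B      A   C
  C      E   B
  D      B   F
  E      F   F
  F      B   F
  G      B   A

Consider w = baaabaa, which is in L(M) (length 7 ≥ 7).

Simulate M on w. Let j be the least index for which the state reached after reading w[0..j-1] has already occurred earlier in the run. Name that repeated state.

A

State sequence: A -b-> E -a-> F -a-> B -a-> A -b-> E -a-> F -a-> B
First repeat at step 4: A was already visited.

The earliest repeat is at step j = 4: M is in A, which it already visited at step i = 0.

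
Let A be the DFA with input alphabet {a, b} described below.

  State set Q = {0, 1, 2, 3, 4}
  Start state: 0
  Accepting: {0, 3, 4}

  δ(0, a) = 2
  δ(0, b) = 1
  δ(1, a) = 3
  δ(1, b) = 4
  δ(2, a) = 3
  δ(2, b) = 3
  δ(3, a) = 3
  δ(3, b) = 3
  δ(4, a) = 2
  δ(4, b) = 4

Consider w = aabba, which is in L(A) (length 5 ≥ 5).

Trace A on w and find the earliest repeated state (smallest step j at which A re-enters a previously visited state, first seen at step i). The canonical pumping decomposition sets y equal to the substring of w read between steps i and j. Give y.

State sequence: 0 -a-> 2 -a-> 3 -b-> 3 -b-> 3 -a-> 3
First repeat at step 3: 3 was already visited.

So i = 2, j = 3, giving x = w[0:2] = aa, y = w[2:3] = b, z = w[3:5] = ba.
Check: |xy| = 3 ≤ 5 and |y| = 1 ≥ 1. Reading y takes A from 3 back to 3, so every xyⁱz is accepted.

b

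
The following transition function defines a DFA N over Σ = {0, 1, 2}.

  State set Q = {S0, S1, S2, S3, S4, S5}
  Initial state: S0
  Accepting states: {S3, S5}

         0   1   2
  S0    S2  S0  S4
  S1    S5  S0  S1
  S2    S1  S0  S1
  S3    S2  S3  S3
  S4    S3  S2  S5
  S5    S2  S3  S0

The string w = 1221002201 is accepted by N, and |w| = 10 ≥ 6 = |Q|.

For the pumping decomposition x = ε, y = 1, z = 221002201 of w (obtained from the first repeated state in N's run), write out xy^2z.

11221002201

xy^2z = ε·1·1·221002201 = 11221002201.
Reading y = 1 takes N from S0 back to S0, so after x·y·y the machine is still in S0, and z then leads to the accepting state S3. Hence 11221002201 ∈ L(N).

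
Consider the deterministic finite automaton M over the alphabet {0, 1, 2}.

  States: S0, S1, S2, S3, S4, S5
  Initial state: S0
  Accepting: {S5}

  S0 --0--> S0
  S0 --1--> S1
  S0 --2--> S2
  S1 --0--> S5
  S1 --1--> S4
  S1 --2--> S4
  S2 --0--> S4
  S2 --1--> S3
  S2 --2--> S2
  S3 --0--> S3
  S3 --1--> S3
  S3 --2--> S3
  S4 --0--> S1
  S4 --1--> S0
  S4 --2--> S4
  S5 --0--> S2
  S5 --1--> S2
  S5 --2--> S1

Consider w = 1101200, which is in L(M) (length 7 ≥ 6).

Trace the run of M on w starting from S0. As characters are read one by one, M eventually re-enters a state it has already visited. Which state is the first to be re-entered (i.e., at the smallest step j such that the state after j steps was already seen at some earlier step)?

S1

State sequence: S0 -1-> S1 -1-> S4 -0-> S1 -1-> S4 -2-> S4 -0-> S1 -0-> S5
First repeat at step 3: S1 was already visited.

The earliest repeat is at step j = 3: M is in S1, which it already visited at step i = 1.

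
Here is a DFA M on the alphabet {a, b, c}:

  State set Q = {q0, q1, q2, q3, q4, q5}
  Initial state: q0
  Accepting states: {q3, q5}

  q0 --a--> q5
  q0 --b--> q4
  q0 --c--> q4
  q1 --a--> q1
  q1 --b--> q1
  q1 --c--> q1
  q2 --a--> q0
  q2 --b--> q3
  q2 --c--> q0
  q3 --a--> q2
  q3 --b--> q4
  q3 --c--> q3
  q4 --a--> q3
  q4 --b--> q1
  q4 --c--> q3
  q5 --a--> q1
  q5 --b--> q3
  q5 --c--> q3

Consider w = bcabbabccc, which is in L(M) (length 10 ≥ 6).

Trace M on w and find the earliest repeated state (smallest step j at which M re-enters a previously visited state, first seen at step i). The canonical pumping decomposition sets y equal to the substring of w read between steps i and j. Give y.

Run of M on w = b c a b b a b c c c:
  step 0: q0  (start)
  step 1: q4  (read b: q0→q4)
  step 2: q3  (read c: q4→q3)
  step 3: q2  (read a: q3→q2)
  step 4: q3  (read b: q2→q3)   ← first repeat (q3 seen earlier)
  step 5: q4  (read b: q3→q4)
  step 6: q3  (read a: q4→q3)
  step 7: q4  (read b: q3→q4)
  step 8: q3  (read c: q4→q3)
  step 9: q3  (read c: q3→q3)
  step 10: q3  (read c: q3→q3)

So i = 2, j = 4, giving x = w[0:2] = bc, y = w[2:4] = ab, z = w[4:10] = babccc.
Check: |xy| = 4 ≤ 6 and |y| = 2 ≥ 1. Reading y takes M from q3 back to q3, so every xyⁱz is accepted.

ab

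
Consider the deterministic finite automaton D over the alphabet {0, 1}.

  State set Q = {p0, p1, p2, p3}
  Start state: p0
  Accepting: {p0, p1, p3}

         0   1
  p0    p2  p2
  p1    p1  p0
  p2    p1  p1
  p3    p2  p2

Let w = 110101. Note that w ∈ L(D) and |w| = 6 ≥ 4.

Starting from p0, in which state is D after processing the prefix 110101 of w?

p1

State sequence: p0 -1-> p2 -1-> p1 -0-> p1 -1-> p0 -0-> p2 -1-> p1

After reading 6 characters, D is in state p1.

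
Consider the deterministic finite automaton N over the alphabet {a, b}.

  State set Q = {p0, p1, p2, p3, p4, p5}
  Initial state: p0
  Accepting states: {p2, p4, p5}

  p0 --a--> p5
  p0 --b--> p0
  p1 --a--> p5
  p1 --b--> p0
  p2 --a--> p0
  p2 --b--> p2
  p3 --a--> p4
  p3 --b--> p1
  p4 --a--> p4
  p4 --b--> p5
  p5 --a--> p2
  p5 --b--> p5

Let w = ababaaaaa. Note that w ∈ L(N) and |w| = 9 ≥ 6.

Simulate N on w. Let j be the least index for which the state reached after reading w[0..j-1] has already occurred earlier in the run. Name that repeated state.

p5

Run of N on w = a b a b a a a a a:
  step 0: p0  (start)
  step 1: p5  (read a: p0→p5)
  step 2: p5  (read b: p5→p5)   ← first repeat (p5 seen earlier)
  step 3: p2  (read a: p5→p2)
  step 4: p2  (read b: p2→p2)
  step 5: p0  (read a: p2→p0)
  step 6: p5  (read a: p0→p5)
  step 7: p2  (read a: p5→p2)
  step 8: p0  (read a: p2→p0)
  step 9: p5  (read a: p0→p5)

The earliest repeat is at step j = 2: N is in p5, which it already visited at step i = 1.
The DFA has 6 states, so the proof of the pumping lemma guarantees a repeated state among the first 6+1 visited; the segment between the two visits is the pumpable y.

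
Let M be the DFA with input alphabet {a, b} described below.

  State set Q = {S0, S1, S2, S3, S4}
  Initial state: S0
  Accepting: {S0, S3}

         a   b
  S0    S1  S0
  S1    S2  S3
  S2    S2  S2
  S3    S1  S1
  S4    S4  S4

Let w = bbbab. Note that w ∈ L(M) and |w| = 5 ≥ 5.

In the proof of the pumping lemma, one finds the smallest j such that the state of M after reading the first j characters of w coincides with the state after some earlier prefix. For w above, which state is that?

State sequence: S0 -b-> S0 -b-> S0 -b-> S0 -a-> S1 -b-> S3
First repeat at step 1: S0 was already visited.

The earliest repeat is at step j = 1: M is in S0, which it already visited at step i = 0.
Pumping length from the standard proof: p = 5 (the number of states). The repeated state found above gives |xy| = j ≤ 5 and |y| = j − i ≥ 1.

S0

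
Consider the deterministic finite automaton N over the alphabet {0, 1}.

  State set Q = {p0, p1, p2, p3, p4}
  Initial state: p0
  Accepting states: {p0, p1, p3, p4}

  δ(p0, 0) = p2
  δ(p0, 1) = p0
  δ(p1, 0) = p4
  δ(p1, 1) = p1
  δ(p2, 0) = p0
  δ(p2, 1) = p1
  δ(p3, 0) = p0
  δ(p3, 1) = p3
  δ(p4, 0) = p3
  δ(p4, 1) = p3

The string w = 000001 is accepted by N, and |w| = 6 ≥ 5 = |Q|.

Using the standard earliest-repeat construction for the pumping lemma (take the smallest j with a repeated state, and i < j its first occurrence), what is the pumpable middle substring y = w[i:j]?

State sequence: p0 -0-> p2 -0-> p0 -0-> p2 -0-> p0 -0-> p2 -1-> p1
First repeat at step 2: p0 was already visited.

So i = 0, j = 2, giving x = w[0:0] = ε, y = w[0:2] = 00, z = w[2:6] = 0001.
Check: |xy| = 2 ≤ 5 and |y| = 2 ≥ 1. Reading y takes N from p0 back to p0, so every xyⁱz is accepted.

00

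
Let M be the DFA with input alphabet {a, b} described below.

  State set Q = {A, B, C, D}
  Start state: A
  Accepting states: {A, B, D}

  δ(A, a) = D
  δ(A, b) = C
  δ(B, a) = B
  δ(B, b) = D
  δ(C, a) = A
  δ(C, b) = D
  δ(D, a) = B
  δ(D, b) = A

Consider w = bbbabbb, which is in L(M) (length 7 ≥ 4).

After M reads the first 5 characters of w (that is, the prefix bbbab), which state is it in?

A

State sequence: A -b-> C -b-> D -b-> A -a-> D -b-> A

After reading 5 characters, M is in state A.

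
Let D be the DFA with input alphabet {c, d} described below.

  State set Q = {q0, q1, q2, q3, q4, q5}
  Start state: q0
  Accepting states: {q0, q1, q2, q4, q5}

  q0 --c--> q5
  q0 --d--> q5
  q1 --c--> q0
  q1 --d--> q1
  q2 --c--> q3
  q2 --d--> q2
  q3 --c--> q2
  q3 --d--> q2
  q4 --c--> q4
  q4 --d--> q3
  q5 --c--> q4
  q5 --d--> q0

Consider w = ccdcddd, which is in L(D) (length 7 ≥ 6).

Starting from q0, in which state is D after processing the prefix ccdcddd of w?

State sequence: q0 -c-> q5 -c-> q4 -d-> q3 -c-> q2 -d-> q2 -d-> q2 -d-> q2

After reading 7 characters, D is in state q2.

q2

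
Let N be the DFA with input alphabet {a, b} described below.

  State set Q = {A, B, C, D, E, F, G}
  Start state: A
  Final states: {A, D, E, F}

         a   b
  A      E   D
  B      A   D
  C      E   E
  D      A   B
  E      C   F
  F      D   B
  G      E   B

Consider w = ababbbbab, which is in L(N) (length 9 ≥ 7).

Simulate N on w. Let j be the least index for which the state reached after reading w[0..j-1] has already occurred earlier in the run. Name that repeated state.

D

State sequence: A -a-> E -b-> F -a-> D -b-> B -b-> D -b-> B -b-> D -a-> A -b-> D
First repeat at step 5: D was already visited.

The earliest repeat is at step j = 5: N is in D, which it already visited at step i = 3.
Since N has 7 states, any run of length ≥ 7 visits 7+1 states, so by pigeonhole some state repeats within the first 7 steps — that repeat gives the pumpable loop.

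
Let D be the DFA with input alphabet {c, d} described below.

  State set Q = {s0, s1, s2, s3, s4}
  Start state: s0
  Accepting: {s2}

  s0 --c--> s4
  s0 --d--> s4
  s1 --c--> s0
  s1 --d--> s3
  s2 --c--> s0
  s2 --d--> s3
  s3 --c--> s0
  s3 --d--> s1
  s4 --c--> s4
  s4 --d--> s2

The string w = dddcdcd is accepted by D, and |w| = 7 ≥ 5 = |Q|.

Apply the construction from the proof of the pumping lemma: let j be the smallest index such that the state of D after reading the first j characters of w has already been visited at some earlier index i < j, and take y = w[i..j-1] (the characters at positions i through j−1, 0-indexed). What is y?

State sequence: s0 -d-> s4 -d-> s2 -d-> s3 -c-> s0 -d-> s4 -c-> s4 -d-> s2
First repeat at step 4: s0 was already visited.

So i = 0, j = 4, giving x = w[0:0] = ε, y = w[0:4] = dddc, z = w[4:7] = dcd.
Check: |xy| = 4 ≤ 5 and |y| = 4 ≥ 1. Reading y takes D from s0 back to s0, so every xyⁱz is accepted.
With |Q| = 5, pigeonhole forces a state repeat no later than step 5; the substring read between the first and second visits to that state can be pumped.

dddc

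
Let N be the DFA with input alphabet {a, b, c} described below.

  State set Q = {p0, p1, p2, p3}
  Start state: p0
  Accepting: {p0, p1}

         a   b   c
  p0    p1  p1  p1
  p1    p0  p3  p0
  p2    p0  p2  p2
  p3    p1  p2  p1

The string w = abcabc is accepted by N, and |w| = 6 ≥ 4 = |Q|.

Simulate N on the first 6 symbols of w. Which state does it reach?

Run of N on the first 6 characters of w = a b c a b c:
  step 0: p0  (start)
  step 1: p1  (read a: p0→p1)
  step 2: p3  (read b: p1→p3)
  step 3: p1  (read c: p3→p1)
  step 4: p0  (read a: p1→p0)
  step 5: p1  (read b: p0→p1)
  step 6: p0  (read c: p1→p0)

After reading 6 characters, N is in state p0.
(This kind of state-tracing is the core of the pumping-lemma construction: with 4 states, pigeonhole forces a repeat within the first 4 steps.)

p0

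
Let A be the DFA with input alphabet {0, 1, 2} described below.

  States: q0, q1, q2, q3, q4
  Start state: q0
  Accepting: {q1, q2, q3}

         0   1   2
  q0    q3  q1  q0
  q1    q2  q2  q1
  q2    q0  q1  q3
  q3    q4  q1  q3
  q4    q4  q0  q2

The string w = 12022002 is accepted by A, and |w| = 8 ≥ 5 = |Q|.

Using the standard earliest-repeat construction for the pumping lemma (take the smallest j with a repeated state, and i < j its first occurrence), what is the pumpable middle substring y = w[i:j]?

State sequence: q0 -1-> q1 -2-> q1 -0-> q2 -2-> q3 -2-> q3 -0-> q4 -0-> q4 -2-> q2
First repeat at step 2: q1 was already visited.

So i = 1, j = 2, giving x = w[0:1] = 1, y = w[1:2] = 2, z = w[2:8] = 022002.
Check: |xy| = 2 ≤ 5 and |y| = 1 ≥ 1. Reading y takes A from q1 back to q1, so every xyⁱz is accepted.
With |Q| = 5, pigeonhole forces a state repeat no later than step 5; the substring read between the first and second visits to that state can be pumped.

2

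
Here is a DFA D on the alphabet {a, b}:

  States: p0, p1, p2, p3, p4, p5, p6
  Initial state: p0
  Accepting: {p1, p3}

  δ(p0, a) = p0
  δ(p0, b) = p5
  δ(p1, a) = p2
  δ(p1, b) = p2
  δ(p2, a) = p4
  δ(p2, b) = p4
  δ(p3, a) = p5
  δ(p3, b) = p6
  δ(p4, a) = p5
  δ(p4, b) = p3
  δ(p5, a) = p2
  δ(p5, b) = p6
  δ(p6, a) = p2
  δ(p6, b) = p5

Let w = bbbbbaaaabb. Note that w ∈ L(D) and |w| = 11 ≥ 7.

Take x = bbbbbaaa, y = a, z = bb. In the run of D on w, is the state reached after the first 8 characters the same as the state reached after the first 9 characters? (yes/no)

Run of D on the first 9 characters of w = b b b b b a a a a:
  step 0: p0  (start)
  step 1: p5  (read b: p0→p5)
  step 2: p6  (read b: p5→p6)
  step 3: p5  (read b: p6→p5)
  step 4: p6  (read b: p5→p6)
  step 5: p5  (read b: p6→p5)
  step 6: p2  (read a: p5→p2)
  step 7: p4  (read a: p2→p4)
  step 8: p5  (read a: p4→p5)
  step 9: p2  (read a: p5→p2)

After x (step 8): p5. After xy (step 9): p2.
They differ (p5 ≠ p2), so y is not a cycle from the state after x; this split is not the one the pumping-lemma construction produces, and pumping y need not keep the string in L(D).

no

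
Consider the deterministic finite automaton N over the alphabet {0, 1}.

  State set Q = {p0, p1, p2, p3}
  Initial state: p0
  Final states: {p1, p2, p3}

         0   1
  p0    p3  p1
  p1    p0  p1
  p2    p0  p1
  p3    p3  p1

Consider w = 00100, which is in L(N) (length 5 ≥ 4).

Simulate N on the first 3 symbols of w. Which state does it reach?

State sequence: p0 -0-> p3 -0-> p3 -1-> p1

After reading 3 characters, N is in state p1.

p1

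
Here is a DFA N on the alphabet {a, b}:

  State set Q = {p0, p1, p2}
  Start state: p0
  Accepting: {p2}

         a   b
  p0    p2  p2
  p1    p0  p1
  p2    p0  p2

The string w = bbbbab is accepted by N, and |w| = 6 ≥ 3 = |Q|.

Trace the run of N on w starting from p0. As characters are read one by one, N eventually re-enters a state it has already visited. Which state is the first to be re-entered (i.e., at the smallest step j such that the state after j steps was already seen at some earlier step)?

p2

Run of N on w = b b b b a b:
  step 0: p0  (start)
  step 1: p2  (read b: p0→p2)
  step 2: p2  (read b: p2→p2)   ← first repeat (p2 seen earlier)
  step 3: p2  (read b: p2→p2)
  step 4: p2  (read b: p2→p2)
  step 5: p0  (read a: p2→p0)
  step 6: p2  (read b: p0→p2)

The earliest repeat is at step j = 2: N is in p2, which it already visited at step i = 1.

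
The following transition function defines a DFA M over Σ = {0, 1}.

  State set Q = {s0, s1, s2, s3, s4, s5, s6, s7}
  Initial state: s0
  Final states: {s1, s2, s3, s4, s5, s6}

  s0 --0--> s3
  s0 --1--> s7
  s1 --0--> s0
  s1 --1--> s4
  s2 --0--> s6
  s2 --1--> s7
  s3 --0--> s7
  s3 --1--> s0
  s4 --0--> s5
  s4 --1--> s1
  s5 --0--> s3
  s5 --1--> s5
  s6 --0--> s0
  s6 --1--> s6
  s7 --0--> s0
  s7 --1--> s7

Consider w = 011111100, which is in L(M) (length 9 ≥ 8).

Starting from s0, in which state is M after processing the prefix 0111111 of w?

State sequence: s0 -0-> s3 -1-> s0 -1-> s7 -1-> s7 -1-> s7 -1-> s7 -1-> s7

After reading 7 characters, M is in state s7.
(This kind of state-tracing is the core of the pumping-lemma construction: with 8 states, pigeonhole forces a repeat within the first 8 steps.)

s7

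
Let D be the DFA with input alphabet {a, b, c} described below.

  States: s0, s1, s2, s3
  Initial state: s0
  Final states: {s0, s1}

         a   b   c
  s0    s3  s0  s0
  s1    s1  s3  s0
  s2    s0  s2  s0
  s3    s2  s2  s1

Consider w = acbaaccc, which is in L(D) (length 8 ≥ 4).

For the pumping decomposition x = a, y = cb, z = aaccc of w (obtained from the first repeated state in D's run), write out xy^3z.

acbcbcbaaccc

xy^3z = a·cb·cb·cb·aaccc = acbcbcbaaccc.
Reading y = cb takes D from s3 back to s3, so after x·y·y·y the machine is still in s3, and z then leads to the accepting state s0. Hence acbcbcbaaccc ∈ L(D).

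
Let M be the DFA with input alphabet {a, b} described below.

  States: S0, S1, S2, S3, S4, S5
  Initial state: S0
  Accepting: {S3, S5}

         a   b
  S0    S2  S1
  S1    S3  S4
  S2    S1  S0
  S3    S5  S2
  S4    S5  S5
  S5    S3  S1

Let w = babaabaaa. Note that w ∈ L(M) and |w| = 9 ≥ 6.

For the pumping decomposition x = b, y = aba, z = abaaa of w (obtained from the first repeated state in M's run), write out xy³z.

xy^3z = b·aba·aba·aba·abaaa = babaabaabaabaaa.
Reading y = aba takes M from S1 back to S1, so after x·y·y·y the machine is still in S1, and z then leads to the accepting state S5. Hence babaabaabaabaaa ∈ L(M).

babaabaabaabaaa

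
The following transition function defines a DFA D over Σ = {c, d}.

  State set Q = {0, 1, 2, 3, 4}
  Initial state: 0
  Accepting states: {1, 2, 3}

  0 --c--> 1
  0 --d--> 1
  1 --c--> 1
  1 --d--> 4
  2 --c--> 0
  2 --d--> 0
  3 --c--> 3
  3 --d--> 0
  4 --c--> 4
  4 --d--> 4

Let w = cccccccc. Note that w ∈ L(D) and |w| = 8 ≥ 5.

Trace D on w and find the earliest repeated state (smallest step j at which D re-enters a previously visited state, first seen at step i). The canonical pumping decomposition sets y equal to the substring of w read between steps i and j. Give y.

c

Run of D on w = c c c c c c c c:
  step 0: 0  (start)
  step 1: 1  (read c: 0→1)
  step 2: 1  (read c: 1→1)   ← first repeat (1 seen earlier)
  step 3: 1  (read c: 1→1)
  step 4: 1  (read c: 1→1)
  step 5: 1  (read c: 1→1)
  step 6: 1  (read c: 1→1)
  step 7: 1  (read c: 1→1)
  step 8: 1  (read c: 1→1)

So i = 1, j = 2, giving x = w[0:1] = c, y = w[1:2] = c, z = w[2:8] = cccccc.
Check: |xy| = 2 ≤ 5 and |y| = 1 ≥ 1. Reading y takes D from 1 back to 1, so every xyⁱz is accepted.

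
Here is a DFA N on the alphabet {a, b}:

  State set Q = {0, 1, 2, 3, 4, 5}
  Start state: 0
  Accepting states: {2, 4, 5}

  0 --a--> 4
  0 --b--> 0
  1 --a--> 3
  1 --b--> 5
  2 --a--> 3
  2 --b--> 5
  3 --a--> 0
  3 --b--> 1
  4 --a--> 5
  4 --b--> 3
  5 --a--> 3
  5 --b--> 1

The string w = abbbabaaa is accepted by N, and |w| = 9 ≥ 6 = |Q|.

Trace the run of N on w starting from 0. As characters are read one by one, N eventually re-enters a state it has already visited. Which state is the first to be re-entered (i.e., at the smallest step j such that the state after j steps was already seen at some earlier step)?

State sequence: 0 -a-> 4 -b-> 3 -b-> 1 -b-> 5 -a-> 3 -b-> 1 -a-> 3 -a-> 0 -a-> 4
First repeat at step 5: 3 was already visited.

The earliest repeat is at step j = 5: N is in 3, which it already visited at step i = 2.
With |Q| = 6, pigeonhole forces a state repeat no later than step 6; the substring read between the first and second visits to that state can be pumped.

3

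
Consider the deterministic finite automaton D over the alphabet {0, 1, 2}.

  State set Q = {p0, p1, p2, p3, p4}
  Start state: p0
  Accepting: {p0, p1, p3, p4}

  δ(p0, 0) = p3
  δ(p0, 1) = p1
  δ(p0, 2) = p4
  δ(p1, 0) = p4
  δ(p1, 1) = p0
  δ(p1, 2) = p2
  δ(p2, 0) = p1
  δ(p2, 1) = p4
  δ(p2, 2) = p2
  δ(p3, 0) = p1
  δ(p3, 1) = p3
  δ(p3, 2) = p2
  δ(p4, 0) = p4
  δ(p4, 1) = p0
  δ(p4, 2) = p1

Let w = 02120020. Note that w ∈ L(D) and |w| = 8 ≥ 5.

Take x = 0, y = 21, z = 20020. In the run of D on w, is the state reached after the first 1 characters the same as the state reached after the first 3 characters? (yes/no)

State sequence: p0 -0-> p3 -2-> p2 -1-> p4

After x (step 1): p3. After xy (step 3): p4.
They differ (p3 ≠ p4), so y is not a cycle from the state after x; this split is not the one the pumping-lemma construction produces, and pumping y need not keep the string in L(D).

no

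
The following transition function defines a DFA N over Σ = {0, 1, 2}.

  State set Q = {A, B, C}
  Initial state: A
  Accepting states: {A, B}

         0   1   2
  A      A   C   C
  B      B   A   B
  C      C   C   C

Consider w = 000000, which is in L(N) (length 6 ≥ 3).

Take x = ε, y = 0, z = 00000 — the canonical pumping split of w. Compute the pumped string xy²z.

xy^2z = ε·0·0·00000 = 0000000.
Reading y = 0 takes N from A back to A, so after x·y·y the machine is still in A, and z then leads to the accepting state A. Hence 0000000 ∈ L(N).

0000000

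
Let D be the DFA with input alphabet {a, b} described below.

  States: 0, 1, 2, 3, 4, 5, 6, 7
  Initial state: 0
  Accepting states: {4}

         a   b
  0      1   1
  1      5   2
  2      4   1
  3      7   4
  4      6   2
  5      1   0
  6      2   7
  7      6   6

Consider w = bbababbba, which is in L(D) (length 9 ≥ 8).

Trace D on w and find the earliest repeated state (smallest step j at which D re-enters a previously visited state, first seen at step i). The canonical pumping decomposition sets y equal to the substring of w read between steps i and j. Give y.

State sequence: 0 -b-> 1 -b-> 2 -a-> 4 -b-> 2 -a-> 4 -b-> 2 -b-> 1 -b-> 2 -a-> 4
First repeat at step 4: 2 was already visited.

So i = 2, j = 4, giving x = w[0:2] = bb, y = w[2:4] = ab, z = w[4:9] = abbba.
Check: |xy| = 4 ≤ 8 and |y| = 2 ≥ 1. Reading y takes D from 2 back to 2, so every xyⁱz is accepted.
Pumping length from the standard proof: p = 8 (the number of states). The repeated state found above gives |xy| = j ≤ 8 and |y| = j − i ≥ 1.

ab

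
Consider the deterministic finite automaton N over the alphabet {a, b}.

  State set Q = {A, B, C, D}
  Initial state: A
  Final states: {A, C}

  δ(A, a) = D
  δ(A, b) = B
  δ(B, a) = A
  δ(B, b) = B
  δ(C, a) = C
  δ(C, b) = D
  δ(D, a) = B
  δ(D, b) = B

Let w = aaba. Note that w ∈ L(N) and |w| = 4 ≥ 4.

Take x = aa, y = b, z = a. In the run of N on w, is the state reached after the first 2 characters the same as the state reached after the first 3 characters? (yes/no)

State sequence: A -a-> D -a-> B -b-> B

After x (step 2): B. After xy (step 3): B.
They match, so y = b drives N around a cycle from B back to itself; pumping y any number of times keeps N in B before reading z, and xyⁱz ∈ L(N) for every i ≥ 0.

yes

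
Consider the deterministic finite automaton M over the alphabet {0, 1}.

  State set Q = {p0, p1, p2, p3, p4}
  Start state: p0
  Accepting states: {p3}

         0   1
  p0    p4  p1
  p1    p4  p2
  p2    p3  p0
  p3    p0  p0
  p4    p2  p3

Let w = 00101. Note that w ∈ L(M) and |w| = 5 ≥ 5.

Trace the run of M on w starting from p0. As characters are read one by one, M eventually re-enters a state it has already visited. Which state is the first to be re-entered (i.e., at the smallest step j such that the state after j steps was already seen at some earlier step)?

p0

Run of M on w = 0 0 1 0 1:
  step 0: p0  (start)
  step 1: p4  (read 0: p0→p4)
  step 2: p2  (read 0: p4→p2)
  step 3: p0  (read 1: p2→p0)   ← first repeat (p0 seen earlier)
  step 4: p4  (read 0: p0→p4)
  step 5: p3  (read 1: p4→p3)

The earliest repeat is at step j = 3: M is in p0, which it already visited at step i = 0.
The DFA has 5 states, so the proof of the pumping lemma guarantees a repeated state among the first 5+1 visited; the segment between the two visits is the pumpable y.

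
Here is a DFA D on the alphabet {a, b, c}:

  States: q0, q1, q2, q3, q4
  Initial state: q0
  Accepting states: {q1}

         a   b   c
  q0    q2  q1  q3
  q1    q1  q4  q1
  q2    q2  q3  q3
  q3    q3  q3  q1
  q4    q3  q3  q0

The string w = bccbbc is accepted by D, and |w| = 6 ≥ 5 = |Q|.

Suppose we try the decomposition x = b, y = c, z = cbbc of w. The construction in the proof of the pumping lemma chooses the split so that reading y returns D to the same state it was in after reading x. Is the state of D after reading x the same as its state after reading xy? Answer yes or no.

State sequence: q0 -b-> q1 -c-> q1

After x (step 1): q1. After xy (step 2): q1.
They match, so y = c drives D around a cycle from q1 back to itself; pumping y any number of times keeps D in q1 before reading z, and xyⁱz ∈ L(D) for every i ≥ 0.

yes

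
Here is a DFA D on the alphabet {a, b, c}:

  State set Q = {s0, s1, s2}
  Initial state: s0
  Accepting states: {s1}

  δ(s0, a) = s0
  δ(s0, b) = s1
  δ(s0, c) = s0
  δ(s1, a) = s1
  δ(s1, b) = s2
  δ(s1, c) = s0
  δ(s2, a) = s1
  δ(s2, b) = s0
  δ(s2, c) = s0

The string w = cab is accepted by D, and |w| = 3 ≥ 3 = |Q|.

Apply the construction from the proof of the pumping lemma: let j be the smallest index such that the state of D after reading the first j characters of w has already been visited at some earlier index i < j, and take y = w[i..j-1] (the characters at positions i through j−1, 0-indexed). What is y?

Run of D on w = c a b:
  step 0: s0  (start)
  step 1: s0  (read c: s0→s0)   ← first repeat (s0 seen earlier)
  step 2: s0  (read a: s0→s0)
  step 3: s1  (read b: s0→s1)

So i = 0, j = 1, giving x = w[0:0] = ε, y = w[0:1] = c, z = w[1:3] = ab.
Check: |xy| = 1 ≤ 3 and |y| = 1 ≥ 1. Reading y takes D from s0 back to s0, so every xyⁱz is accepted.
With |Q| = 3, pigeonhole forces a state repeat no later than step 3; the substring read between the first and second visits to that state can be pumped.

c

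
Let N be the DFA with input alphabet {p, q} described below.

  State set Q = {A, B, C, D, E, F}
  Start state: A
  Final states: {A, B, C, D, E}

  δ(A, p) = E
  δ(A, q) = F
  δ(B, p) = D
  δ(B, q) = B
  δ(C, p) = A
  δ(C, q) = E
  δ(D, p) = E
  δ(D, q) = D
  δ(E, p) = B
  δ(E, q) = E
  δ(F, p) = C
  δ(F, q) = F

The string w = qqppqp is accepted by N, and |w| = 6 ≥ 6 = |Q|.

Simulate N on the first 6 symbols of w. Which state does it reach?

Run of N on the first 6 characters of w = q q p p q p:
  step 0: A  (start)
  step 1: F  (read q: A→F)
  step 2: F  (read q: F→F)
  step 3: C  (read p: F→C)
  step 4: A  (read p: C→A)
  step 5: F  (read q: A→F)
  step 6: C  (read p: F→C)

After reading 6 characters, N is in state C.

C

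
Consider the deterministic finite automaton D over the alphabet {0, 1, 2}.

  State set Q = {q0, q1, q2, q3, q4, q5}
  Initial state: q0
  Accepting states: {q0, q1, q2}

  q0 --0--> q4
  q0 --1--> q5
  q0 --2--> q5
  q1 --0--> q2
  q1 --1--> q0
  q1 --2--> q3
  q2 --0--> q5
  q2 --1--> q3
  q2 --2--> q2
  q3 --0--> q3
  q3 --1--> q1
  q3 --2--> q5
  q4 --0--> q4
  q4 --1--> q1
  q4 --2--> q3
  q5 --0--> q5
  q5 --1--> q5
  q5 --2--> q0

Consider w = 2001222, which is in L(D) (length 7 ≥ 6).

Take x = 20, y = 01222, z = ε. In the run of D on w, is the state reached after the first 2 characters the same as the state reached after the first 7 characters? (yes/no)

Run of D on the first 7 characters of w = 2 0 0 1 2 2 2:
  step 0: q0  (start)
  step 1: q5  (read 2: q0→q5)
  step 2: q5  (read 0: q5→q5)
  step 3: q5  (read 0: q5→q5)
  step 4: q5  (read 1: q5→q5)
  step 5: q0  (read 2: q5→q0)
  step 6: q5  (read 2: q0→q5)
  step 7: q0  (read 2: q5→q0)

After x (step 2): q5. After xy (step 7): q0.
They differ (q5 ≠ q0), so y is not a cycle from the state after x; this split is not the one the pumping-lemma construction produces, and pumping y need not keep the string in L(D).

no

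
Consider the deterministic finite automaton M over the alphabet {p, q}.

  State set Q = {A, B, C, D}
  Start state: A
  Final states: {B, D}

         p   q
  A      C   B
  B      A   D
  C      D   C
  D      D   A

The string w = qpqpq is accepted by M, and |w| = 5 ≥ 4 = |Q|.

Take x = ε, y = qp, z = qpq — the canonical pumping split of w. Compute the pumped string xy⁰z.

xy⁰z = xz = ε·qpq = qpq.
Reading y = qp takes M from A back to A, so after x the machine is still in A, and z then leads to the accepting state B. Hence qpq ∈ L(M).

qpq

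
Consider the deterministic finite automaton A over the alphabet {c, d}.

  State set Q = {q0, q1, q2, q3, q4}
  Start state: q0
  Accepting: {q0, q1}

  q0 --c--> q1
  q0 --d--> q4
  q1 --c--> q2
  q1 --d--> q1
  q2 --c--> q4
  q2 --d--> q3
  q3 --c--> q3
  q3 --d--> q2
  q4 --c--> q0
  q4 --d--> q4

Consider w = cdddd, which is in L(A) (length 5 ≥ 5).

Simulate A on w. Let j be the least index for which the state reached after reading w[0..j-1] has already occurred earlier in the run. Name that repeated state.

q1

Run of A on w = c d d d d:
  step 0: q0  (start)
  step 1: q1  (read c: q0→q1)
  step 2: q1  (read d: q1→q1)   ← first repeat (q1 seen earlier)
  step 3: q1  (read d: q1→q1)
  step 4: q1  (read d: q1→q1)
  step 5: q1  (read d: q1→q1)

The earliest repeat is at step j = 2: A is in q1, which it already visited at step i = 1.
With |Q| = 5, pigeonhole forces a state repeat no later than step 5; the substring read between the first and second visits to that state can be pumped.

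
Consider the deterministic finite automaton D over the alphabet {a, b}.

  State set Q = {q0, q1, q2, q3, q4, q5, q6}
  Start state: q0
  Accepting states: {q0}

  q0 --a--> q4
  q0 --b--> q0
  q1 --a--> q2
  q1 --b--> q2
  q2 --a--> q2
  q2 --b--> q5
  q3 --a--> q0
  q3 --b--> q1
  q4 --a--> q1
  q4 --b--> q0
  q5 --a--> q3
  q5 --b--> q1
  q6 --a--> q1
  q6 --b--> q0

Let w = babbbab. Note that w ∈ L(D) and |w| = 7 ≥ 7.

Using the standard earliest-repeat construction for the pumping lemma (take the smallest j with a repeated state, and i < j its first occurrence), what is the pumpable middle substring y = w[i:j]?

State sequence: q0 -b-> q0 -a-> q4 -b-> q0 -b-> q0 -b-> q0 -a-> q4 -b-> q0
First repeat at step 1: q0 was already visited.

So i = 0, j = 1, giving x = w[0:0] = ε, y = w[0:1] = b, z = w[1:7] = abbbab.
Check: |xy| = 1 ≤ 7 and |y| = 1 ≥ 1. Reading y takes D from q0 back to q0, so every xyⁱz is accepted.

b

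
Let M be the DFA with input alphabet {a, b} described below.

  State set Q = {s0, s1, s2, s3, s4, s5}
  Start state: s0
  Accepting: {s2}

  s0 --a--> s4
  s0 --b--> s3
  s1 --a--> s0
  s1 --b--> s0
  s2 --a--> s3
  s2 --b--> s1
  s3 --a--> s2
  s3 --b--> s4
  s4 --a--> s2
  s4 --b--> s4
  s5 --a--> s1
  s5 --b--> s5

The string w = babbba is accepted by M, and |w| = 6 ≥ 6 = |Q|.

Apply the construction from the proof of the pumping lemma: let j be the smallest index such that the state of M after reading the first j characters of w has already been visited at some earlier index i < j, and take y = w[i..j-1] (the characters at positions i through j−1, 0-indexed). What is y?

Run of M on w = b a b b b a:
  step 0: s0  (start)
  step 1: s3  (read b: s0→s3)
  step 2: s2  (read a: s3→s2)
  step 3: s1  (read b: s2→s1)
  step 4: s0  (read b: s1→s0)   ← first repeat (s0 seen earlier)
  step 5: s3  (read b: s0→s3)
  step 6: s2  (read a: s3→s2)

So i = 0, j = 4, giving x = w[0:0] = ε, y = w[0:4] = babb, z = w[4:6] = ba.
Check: |xy| = 4 ≤ 6 and |y| = 4 ≥ 1. Reading y takes M from s0 back to s0, so every xyⁱz is accepted.

babb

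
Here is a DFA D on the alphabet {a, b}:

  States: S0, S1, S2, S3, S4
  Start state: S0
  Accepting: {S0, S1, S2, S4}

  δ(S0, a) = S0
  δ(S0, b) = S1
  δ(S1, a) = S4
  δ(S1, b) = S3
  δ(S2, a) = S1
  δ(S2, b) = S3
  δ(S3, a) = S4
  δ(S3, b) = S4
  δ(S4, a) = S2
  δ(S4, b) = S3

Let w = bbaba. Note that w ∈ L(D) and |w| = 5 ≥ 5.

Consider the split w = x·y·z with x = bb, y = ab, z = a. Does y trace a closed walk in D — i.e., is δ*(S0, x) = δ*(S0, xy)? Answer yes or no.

yes

Run of D on the first 4 characters of w = b b a b:
  step 0: S0  (start)
  step 1: S1  (read b: S0→S1)
  step 2: S3  (read b: S1→S3)
  step 3: S4  (read a: S3→S4)
  step 4: S3  (read b: S4→S3)

After x (step 2): S3. After xy (step 4): S3.
They match, so y = ab drives D around a cycle from S3 back to itself; pumping y any number of times keeps D in S3 before reading z, and xyⁱz ∈ L(D) for every i ≥ 0.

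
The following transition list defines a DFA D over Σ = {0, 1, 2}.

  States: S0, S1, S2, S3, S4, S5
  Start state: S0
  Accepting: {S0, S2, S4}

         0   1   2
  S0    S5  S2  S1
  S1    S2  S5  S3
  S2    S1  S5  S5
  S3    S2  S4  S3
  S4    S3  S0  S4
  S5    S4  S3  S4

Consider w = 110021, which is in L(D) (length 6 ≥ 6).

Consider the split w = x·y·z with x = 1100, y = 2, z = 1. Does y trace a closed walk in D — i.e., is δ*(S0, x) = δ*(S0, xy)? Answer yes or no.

yes

Run of D on the first 5 characters of w = 1 1 0 0 2:
  step 0: S0  (start)
  step 1: S2  (read 1: S0→S2)
  step 2: S5  (read 1: S2→S5)
  step 3: S4  (read 0: S5→S4)
  step 4: S3  (read 0: S4→S3)
  step 5: S3  (read 2: S3→S3)

After x (step 4): S3. After xy (step 5): S3.
They match, so y = 2 drives D around a cycle from S3 back to itself; pumping y any number of times keeps D in S3 before reading z, and xyⁱz ∈ L(D) for every i ≥ 0.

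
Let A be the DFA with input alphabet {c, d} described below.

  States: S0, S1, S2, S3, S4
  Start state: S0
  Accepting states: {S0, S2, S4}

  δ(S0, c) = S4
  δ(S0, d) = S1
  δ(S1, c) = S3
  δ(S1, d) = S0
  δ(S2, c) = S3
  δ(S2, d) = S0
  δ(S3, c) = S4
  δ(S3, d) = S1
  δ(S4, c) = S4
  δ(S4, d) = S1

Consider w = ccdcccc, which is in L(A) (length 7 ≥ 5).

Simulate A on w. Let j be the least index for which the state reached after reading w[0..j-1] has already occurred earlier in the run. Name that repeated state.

S4

State sequence: S0 -c-> S4 -c-> S4 -d-> S1 -c-> S3 -c-> S4 -c-> S4 -c-> S4
First repeat at step 2: S4 was already visited.

The earliest repeat is at step j = 2: A is in S4, which it already visited at step i = 1.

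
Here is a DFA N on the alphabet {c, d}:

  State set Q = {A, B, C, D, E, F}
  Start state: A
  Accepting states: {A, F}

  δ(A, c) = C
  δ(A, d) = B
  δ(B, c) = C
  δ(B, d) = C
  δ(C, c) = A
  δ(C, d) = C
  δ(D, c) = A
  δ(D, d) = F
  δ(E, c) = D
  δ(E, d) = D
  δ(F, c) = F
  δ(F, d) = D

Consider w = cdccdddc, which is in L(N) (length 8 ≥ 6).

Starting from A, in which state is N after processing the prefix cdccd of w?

State sequence: A -c-> C -d-> C -c-> A -c-> C -d-> C

After reading 5 characters, N is in state C.

C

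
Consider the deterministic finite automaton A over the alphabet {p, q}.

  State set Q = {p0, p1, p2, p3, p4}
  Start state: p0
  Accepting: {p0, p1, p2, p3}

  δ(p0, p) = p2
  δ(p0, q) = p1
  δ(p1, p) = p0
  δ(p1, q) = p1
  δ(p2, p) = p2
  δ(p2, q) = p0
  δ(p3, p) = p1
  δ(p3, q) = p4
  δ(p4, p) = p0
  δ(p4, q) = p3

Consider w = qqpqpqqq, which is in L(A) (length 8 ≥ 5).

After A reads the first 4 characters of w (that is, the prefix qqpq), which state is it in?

Run of A on the first 4 characters of w = q q p q:
  step 0: p0  (start)
  step 1: p1  (read q: p0→p1)
  step 2: p1  (read q: p1→p1)
  step 3: p0  (read p: p1→p0)
  step 4: p1  (read q: p0→p1)

After reading 4 characters, A is in state p1.
(This kind of state-tracing is the core of the pumping-lemma construction: with 5 states, pigeonhole forces a repeat within the first 5 steps.)

p1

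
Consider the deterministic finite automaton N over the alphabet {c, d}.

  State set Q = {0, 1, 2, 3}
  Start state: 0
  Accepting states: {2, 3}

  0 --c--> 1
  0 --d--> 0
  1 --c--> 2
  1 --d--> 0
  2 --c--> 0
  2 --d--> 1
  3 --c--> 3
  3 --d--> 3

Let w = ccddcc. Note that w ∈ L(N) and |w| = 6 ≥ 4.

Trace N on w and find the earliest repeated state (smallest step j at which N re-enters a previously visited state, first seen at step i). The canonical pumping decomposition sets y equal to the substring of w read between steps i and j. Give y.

Run of N on w = c c d d c c:
  step 0: 0  (start)
  step 1: 1  (read c: 0→1)
  step 2: 2  (read c: 1→2)
  step 3: 1  (read d: 2→1)   ← first repeat (1 seen earlier)
  step 4: 0  (read d: 1→0)
  step 5: 1  (read c: 0→1)
  step 6: 2  (read c: 1→2)

So i = 1, j = 3, giving x = w[0:1] = c, y = w[1:3] = cd, z = w[3:6] = dcc.
Check: |xy| = 3 ≤ 4 and |y| = 2 ≥ 1. Reading y takes N from 1 back to 1, so every xyⁱz is accepted.

cd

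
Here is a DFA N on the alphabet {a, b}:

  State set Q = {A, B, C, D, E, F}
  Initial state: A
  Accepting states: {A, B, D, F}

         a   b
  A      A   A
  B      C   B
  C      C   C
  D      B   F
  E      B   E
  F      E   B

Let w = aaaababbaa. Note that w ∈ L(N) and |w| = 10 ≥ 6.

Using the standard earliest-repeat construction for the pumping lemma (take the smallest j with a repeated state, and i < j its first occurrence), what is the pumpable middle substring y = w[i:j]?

State sequence: A -a-> A -a-> A -a-> A -a-> A -b-> A -a-> A -b-> A -b-> A -a-> A -a-> A
First repeat at step 1: A was already visited.

So i = 0, j = 1, giving x = w[0:0] = ε, y = w[0:1] = a, z = w[1:10] = aaababbaa.
Check: |xy| = 1 ≤ 6 and |y| = 1 ≥ 1. Reading y takes N from A back to A, so every xyⁱz is accepted.

a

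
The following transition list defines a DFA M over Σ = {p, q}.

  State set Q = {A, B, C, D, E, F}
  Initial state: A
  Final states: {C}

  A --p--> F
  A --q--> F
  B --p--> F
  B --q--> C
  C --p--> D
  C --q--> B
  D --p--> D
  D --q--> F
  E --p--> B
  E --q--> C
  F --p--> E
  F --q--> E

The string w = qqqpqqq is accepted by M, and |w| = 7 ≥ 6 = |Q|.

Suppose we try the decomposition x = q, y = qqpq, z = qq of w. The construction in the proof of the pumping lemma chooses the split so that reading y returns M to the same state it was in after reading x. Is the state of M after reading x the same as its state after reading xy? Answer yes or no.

yes

State sequence: A -q-> F -q-> E -q-> C -p-> D -q-> F

After x (step 1): F. After xy (step 5): F.
They match, so y = qqpq drives M around a cycle from F back to itself; pumping y any number of times keeps M in F before reading z, and xyⁱz ∈ L(M) for every i ≥ 0.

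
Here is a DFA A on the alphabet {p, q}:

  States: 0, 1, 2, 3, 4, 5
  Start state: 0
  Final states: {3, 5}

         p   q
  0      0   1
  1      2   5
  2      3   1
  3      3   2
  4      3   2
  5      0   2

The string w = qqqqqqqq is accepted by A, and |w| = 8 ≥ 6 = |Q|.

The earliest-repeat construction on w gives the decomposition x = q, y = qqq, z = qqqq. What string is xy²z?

xy^2z = q·qqq·qqq·qqqq = qqqqqqqqqqq.
Reading y = qqq takes A from 1 back to 1, so after x·y·y the machine is still in 1, and z then leads to the accepting state 5. Hence qqqqqqqqqqq ∈ L(A).

qqqqqqqqqqq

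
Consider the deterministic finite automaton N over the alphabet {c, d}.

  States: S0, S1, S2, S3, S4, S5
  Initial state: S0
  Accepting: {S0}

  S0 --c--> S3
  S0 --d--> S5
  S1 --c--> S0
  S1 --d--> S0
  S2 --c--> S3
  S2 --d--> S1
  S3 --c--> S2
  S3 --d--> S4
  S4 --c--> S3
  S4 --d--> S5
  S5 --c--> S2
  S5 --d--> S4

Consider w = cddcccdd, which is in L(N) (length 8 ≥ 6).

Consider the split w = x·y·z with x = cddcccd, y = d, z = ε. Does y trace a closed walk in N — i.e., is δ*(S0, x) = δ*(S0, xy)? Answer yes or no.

no

Run of N on the first 8 characters of w = c d d c c c d d:
  step 0: S0  (start)
  step 1: S3  (read c: S0→S3)
  step 2: S4  (read d: S3→S4)
  step 3: S5  (read d: S4→S5)
  step 4: S2  (read c: S5→S2)
  step 5: S3  (read c: S2→S3)
  step 6: S2  (read c: S3→S2)
  step 7: S1  (read d: S2→S1)
  step 8: S0  (read d: S1→S0)

After x (step 7): S1. After xy (step 8): S0.
They differ (S1 ≠ S0), so y is not a cycle from the state after x; this split is not the one the pumping-lemma construction produces, and pumping y need not keep the string in L(N).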